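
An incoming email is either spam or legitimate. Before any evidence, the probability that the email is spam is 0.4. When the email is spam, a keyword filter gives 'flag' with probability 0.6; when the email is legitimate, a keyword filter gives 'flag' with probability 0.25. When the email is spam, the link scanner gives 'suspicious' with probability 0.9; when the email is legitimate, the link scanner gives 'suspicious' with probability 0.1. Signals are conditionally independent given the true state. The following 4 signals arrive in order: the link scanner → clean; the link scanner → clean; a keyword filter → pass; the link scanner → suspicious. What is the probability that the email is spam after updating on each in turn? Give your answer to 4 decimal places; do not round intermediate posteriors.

0.0380

After the link scanner='clean': P(spam) = 0.1·0.4000 / (0.1·0.4000 + 0.9·0.6000) ≈ 0.0690
After the link scanner='clean': P(spam) = 0.1·0.0690 / (0.1·0.0690 + 0.9·0.9310) ≈ 0.0082
After a keyword filter='pass': P(spam) = 0.4·0.0082 / (0.4·0.0082 + 0.75·0.9918) ≈ 0.0044
After the link scanner='suspicious': P(spam) = 0.9·0.0044 / (0.9·0.0044 + 0.1·0.9956) ≈ 0.0380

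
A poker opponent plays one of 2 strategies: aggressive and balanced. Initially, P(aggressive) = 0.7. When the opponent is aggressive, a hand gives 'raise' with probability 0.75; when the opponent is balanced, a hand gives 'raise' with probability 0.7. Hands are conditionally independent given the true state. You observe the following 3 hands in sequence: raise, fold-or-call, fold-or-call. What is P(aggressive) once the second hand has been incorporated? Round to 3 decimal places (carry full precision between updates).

After 'raise': P(aggressive) = 0.75·0.7000 / (0.75·0.7000 + 0.7·0.3000) ≈ 0.7143
After 'fold-or-call': P(aggressive) = 0.25·0.7143 / (0.25·0.7143 + 0.3·0.2857) ≈ 0.6757

0.676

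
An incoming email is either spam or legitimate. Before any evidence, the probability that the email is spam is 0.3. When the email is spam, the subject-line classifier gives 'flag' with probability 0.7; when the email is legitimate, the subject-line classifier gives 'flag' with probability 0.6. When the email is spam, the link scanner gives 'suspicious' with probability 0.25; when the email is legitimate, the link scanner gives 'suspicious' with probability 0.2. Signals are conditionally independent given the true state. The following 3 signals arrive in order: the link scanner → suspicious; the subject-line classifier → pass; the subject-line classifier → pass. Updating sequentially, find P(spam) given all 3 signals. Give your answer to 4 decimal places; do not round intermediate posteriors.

0.2316

Apply Bayes' rule sequentially, carrying P(spam) forward.
After the link scanner='suspicious': P(spam) = 0.25·0.3000 / (0.25·0.3000 + 0.2·0.7000) ≈ 0.3488
After the subject-line classifier='pass': P(spam) = 0.3·0.3488 / (0.3·0.3488 + 0.4·0.6512) ≈ 0.2866
After the subject-line classifier='pass': P(spam) = 0.3·0.2866 / (0.3·0.2866 + 0.4·0.7134) ≈ 0.2316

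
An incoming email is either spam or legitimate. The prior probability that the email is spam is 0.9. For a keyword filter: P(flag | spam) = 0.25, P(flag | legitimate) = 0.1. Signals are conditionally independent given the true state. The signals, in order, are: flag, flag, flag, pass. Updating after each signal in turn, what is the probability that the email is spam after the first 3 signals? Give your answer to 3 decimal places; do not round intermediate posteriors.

0.993

Apply Bayes' rule sequentially, carrying P(spam) forward.
After 'flag': P(spam) = 0.25·0.9000 / (0.25·0.9000 + 0.1·0.1000) ≈ 0.9574
After 'flag': P(spam) = 0.25·0.9574 / (0.25·0.9574 + 0.1·0.0426) ≈ 0.9825
After 'flag': P(spam) = 0.25·0.9825 / (0.25·0.9825 + 0.1·0.0175) ≈ 0.9929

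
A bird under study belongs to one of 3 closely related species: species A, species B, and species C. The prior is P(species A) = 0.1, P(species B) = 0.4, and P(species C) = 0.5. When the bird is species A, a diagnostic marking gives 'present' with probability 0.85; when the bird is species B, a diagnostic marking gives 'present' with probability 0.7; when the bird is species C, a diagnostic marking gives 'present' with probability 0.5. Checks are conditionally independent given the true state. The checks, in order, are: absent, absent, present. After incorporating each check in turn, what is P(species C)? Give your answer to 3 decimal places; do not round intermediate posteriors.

After 'absent': normaliser = 0.15·0.1000 + 0.3·0.4000 + 0.5·0.5000; P(species A) ≈ 0.0390, P(species B) ≈ 0.3117, P(species C) ≈ 0.6494
After 'absent': normaliser = 0.15·0.0390 + 0.3·0.3117 + 0.5·0.6494; P(species A) ≈ 0.0138, P(species B) ≈ 0.2205, P(species C) ≈ 0.7657
After 'present': normaliser = 0.85·0.0138 + 0.7·0.2205 + 0.5·0.7657; P(species A) ≈ 0.0213, P(species B) ≈ 0.2812, P(species C) ≈ 0.6974

0.697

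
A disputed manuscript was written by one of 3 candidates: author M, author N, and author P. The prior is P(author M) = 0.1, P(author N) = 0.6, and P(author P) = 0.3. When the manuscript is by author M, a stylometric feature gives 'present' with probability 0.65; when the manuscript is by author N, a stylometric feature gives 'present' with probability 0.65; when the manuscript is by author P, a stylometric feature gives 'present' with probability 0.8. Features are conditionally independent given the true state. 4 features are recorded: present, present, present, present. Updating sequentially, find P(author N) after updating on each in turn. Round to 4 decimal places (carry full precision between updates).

0.4322

After 'present': normaliser = 0.65·0.1000 + 0.65·0.6000 + 0.8·0.3000; P(author M) ≈ 0.0935, P(author N) ≈ 0.5612, P(author P) ≈ 0.3453
After 'present': normaliser = 0.65·0.0935 + 0.65·0.5612 + 0.8·0.3453; P(author M) ≈ 0.0866, P(author N) ≈ 0.5197, P(author P) ≈ 0.3936
After 'present': normaliser = 0.65·0.0866 + 0.65·0.5197 + 0.8·0.3936; P(author M) ≈ 0.0794, P(author N) ≈ 0.4765, P(author P) ≈ 0.4441
After 'present': normaliser = 0.65·0.0794 + 0.65·0.4765 + 0.8·0.4441; P(author M) ≈ 0.0720, P(author N) ≈ 0.4322, P(author P) ≈ 0.4958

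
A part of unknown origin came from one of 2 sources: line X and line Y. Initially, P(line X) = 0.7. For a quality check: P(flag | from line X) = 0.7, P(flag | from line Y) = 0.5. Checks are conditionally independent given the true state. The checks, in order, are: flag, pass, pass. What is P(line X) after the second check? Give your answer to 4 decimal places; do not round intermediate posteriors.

Apply Bayes' rule sequentially, carrying P(line X) forward.
After 'flag': P(line X) = 0.7·0.7000 / (0.7·0.7000 + 0.5·0.3000) ≈ 0.7656
After 'pass': P(line X) = 0.3·0.7656 / (0.3·0.7656 + 0.5·0.2344) ≈ 0.6622

0.6622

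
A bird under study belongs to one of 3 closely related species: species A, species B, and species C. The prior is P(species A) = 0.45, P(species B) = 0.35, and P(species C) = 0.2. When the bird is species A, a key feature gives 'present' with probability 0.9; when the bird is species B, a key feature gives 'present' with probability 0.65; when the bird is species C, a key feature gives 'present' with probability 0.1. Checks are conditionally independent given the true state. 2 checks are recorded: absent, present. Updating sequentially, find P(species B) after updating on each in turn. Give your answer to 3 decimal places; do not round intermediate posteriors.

Apply Bayes' rule sequentially, carrying P(species B) forward.
After 'absent': normaliser = 0.1·0.4500 + 0.35·0.3500 + 0.9·0.2000; P(species A) ≈ 0.1295, P(species B) ≈ 0.3525, P(species C) ≈ 0.5180
After 'present': normaliser = 0.9·0.1295 + 0.65·0.3525 + 0.1·0.5180; P(species A) ≈ 0.2932, P(species B) ≈ 0.5765, P(species C) ≈ 0.1303

0.576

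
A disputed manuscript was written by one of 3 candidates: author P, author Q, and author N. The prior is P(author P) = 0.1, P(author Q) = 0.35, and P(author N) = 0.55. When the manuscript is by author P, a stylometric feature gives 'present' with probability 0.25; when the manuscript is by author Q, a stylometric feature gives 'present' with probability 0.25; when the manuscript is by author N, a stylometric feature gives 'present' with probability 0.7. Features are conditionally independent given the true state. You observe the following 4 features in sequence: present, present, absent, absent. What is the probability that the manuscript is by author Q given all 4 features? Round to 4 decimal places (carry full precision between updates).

After 'present': normaliser = 0.25·0.1000 + 0.25·0.3500 + 0.7·0.5500; P(author P) ≈ 0.0503, P(author Q) ≈ 0.1759, P(author N) ≈ 0.7739
After 'present': normaliser = 0.25·0.0503 + 0.25·0.1759 + 0.7·0.7739; P(author P) ≈ 0.0210, P(author Q) ≈ 0.0735, P(author N) ≈ 0.9055
After 'absent': normaliser = 0.75·0.0210 + 0.75·0.0735 + 0.3·0.9055; P(author P) ≈ 0.0460, P(author Q) ≈ 0.1609, P(author N) ≈ 0.7931
After 'absent': normaliser = 0.75·0.0460 + 0.75·0.1609 + 0.3·0.7931; P(author P) ≈ 0.0877, P(author Q) ≈ 0.3070, P(author N) ≈ 0.6052

0.3070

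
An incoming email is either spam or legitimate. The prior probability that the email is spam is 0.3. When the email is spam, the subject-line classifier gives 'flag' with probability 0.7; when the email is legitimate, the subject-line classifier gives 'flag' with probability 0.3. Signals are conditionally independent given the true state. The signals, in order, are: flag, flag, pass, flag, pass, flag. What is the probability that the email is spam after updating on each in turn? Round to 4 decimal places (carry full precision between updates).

After 'flag': P(spam) = 0.7·0.3000 / (0.7·0.3000 + 0.3·0.7000) ≈ 0.5000
After 'flag': P(spam) = 0.7·0.5000 / (0.7·0.5000 + 0.3·0.5000) ≈ 0.7000
After 'pass': P(spam) = 0.3·0.7000 / (0.3·0.7000 + 0.7·0.3000) ≈ 0.5000
After 'flag': P(spam) = 0.7·0.5000 / (0.7·0.5000 + 0.3·0.5000) ≈ 0.7000
After 'pass': P(spam) = 0.3·0.7000 / (0.3·0.7000 + 0.7·0.3000) ≈ 0.5000
After 'flag': P(spam) = 0.7·0.5000 / (0.7·0.5000 + 0.3·0.5000) ≈ 0.7000

0.7000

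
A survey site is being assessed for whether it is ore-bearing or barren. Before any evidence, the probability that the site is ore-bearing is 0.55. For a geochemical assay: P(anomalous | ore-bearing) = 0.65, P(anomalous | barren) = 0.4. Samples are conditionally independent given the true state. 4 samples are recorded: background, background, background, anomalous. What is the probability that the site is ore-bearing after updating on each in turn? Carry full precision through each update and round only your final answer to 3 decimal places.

0.283

Apply Bayes' rule sequentially, carrying P(ore) forward.
After 'background': P(ore) = 0.35·0.5500 / (0.35·0.5500 + 0.6·0.4500) ≈ 0.4162
After 'background': P(ore) = 0.35·0.4162 / (0.35·0.4162 + 0.6·0.5838) ≈ 0.2937
After 'background': P(ore) = 0.35·0.2937 / (0.35·0.2937 + 0.6·0.7063) ≈ 0.1952
After 'anomalous': P(ore) = 0.65·0.1952 / (0.65·0.1952 + 0.4·0.8048) ≈ 0.2828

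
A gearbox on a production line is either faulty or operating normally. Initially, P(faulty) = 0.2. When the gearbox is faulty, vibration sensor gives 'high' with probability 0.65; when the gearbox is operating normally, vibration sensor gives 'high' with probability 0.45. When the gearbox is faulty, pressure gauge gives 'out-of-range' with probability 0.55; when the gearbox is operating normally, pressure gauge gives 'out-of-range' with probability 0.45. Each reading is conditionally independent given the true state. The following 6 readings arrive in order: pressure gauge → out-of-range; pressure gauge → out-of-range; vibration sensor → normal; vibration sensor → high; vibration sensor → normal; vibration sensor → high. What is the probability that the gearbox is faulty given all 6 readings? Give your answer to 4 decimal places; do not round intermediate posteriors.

0.2399

After pressure gauge='out-of-range': P(faulty) = 0.55·0.2000 / (0.55·0.2000 + 0.45·0.8000) ≈ 0.2340
After pressure gauge='out-of-range': P(faulty) = 0.55·0.2340 / (0.55·0.2340 + 0.45·0.7660) ≈ 0.2719
After vibration sensor='normal': P(faulty) = 0.35·0.2719 / (0.35·0.2719 + 0.55·0.7281) ≈ 0.1920
After vibration sensor='high': P(faulty) = 0.65·0.1920 / (0.65·0.1920 + 0.45·0.8080) ≈ 0.2556
After vibration sensor='normal': P(faulty) = 0.35·0.2556 / (0.35·0.2556 + 0.55·0.7444) ≈ 0.1793
After vibration sensor='high': P(faulty) = 0.65·0.1793 / (0.65·0.1793 + 0.45·0.8207) ≈ 0.2399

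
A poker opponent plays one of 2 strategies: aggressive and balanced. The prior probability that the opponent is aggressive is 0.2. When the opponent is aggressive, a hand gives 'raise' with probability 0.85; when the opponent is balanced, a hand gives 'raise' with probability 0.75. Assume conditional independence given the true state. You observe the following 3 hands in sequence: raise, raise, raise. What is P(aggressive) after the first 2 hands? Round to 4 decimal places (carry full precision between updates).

After 'raise': P(aggressive) = 0.85·0.2000 / (0.85·0.2000 + 0.75·0.8000) ≈ 0.2208
After 'raise': P(aggressive) = 0.85·0.2208 / (0.85·0.2208 + 0.75·0.7792) ≈ 0.2431

0.2431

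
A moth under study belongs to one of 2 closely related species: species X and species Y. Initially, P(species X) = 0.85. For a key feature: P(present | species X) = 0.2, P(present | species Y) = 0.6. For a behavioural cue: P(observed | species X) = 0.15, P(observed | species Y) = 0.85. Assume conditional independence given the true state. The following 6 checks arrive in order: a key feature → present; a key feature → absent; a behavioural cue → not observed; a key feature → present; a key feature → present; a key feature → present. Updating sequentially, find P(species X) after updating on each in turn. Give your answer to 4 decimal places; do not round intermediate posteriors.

0.4422

After a key feature='present': P(species X) = 0.2·0.8500 / (0.2·0.8500 + 0.6·0.1500) ≈ 0.6538
After a key feature='absent': P(species X) = 0.8·0.6538 / (0.8·0.6538 + 0.4·0.3462) ≈ 0.7907
After a behavioural cue='not observed': P(species X) = 0.85·0.7907 / (0.85·0.7907 + 0.15·0.2093) ≈ 0.9554
After a key feature='present': P(species X) = 0.2·0.9554 / (0.2·0.9554 + 0.6·0.0446) ≈ 0.8771
After a key feature='present': P(species X) = 0.2·0.8771 / (0.2·0.8771 + 0.6·0.1229) ≈ 0.7040
After a key feature='present': P(species X) = 0.2·0.7040 / (0.2·0.7040 + 0.6·0.2960) ≈ 0.4422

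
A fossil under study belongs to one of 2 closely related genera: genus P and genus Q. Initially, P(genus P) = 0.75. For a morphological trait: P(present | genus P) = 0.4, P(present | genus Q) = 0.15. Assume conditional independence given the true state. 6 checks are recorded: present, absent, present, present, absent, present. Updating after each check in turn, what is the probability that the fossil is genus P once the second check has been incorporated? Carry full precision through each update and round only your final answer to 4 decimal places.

After 'present': P(genus P) = 0.4·0.7500 / (0.4·0.7500 + 0.15·0.2500) ≈ 0.8889
After 'absent': P(genus P) = 0.6·0.8889 / (0.6·0.8889 + 0.85·0.1111) ≈ 0.8496

0.8496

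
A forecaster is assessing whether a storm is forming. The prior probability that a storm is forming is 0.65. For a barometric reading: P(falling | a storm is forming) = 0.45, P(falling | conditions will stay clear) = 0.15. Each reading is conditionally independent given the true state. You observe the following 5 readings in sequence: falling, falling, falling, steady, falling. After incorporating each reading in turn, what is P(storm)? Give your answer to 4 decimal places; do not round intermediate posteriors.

Apply Bayes' rule sequentially, carrying P(storm) forward.
After 'falling': P(storm) = 0.45·0.6500 / (0.45·0.6500 + 0.15·0.3500) ≈ 0.8478
After 'falling': P(storm) = 0.45·0.8478 / (0.45·0.8478 + 0.15·0.1522) ≈ 0.9435
After 'falling': P(storm) = 0.45·0.9435 / (0.45·0.9435 + 0.15·0.0565) ≈ 0.9804
After 'steady': P(storm) = 0.55·0.9804 / (0.55·0.9804 + 0.85·0.0196) ≈ 0.9701
After 'falling': P(storm) = 0.45·0.9701 / (0.45·0.9701 + 0.15·0.0299) ≈ 0.9898

0.9898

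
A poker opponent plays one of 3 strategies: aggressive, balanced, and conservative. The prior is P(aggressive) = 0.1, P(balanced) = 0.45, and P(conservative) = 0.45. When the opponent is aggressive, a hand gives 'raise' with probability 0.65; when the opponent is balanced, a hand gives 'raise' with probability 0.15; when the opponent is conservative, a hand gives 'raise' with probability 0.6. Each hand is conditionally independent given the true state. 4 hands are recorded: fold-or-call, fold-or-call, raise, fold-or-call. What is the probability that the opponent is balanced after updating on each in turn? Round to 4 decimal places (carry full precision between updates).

0.6738

After 'fold-or-call': normaliser = 0.35·0.1000 + 0.85·0.4500 + 0.4·0.4500; P(aggressive) ≈ 0.0586, P(balanced) ≈ 0.6402, P(conservative) ≈ 0.3013
After 'fold-or-call': normaliser = 0.35·0.0586 + 0.85·0.6402 + 0.4·0.3013; P(aggressive) ≈ 0.0299, P(balanced) ≈ 0.7942, P(conservative) ≈ 0.1759
After 'raise': normaliser = 0.65·0.0299 + 0.15·0.7942 + 0.6·0.1759; P(aggressive) ≈ 0.0797, P(balanced) ≈ 0.4880, P(conservative) ≈ 0.4323
After 'fold-or-call': normaliser = 0.35·0.0797 + 0.85·0.4880 + 0.4·0.4323; P(aggressive) ≈ 0.0453, P(balanced) ≈ 0.6738, P(conservative) ≈ 0.2809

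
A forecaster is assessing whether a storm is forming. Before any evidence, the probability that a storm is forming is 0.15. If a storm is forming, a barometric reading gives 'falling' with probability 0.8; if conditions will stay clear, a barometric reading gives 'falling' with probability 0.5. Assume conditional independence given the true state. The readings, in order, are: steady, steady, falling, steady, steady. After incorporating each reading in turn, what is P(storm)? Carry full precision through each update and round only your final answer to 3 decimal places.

0.007

After 'steady': P(storm) = 0.2·0.1500 / (0.2·0.1500 + 0.5·0.8500) ≈ 0.0659
After 'steady': P(storm) = 0.2·0.0659 / (0.2·0.0659 + 0.5·0.9341) ≈ 0.0275
After 'falling': P(storm) = 0.8·0.0275 / (0.8·0.0275 + 0.5·0.9725) ≈ 0.0432
After 'steady': P(storm) = 0.2·0.0432 / (0.2·0.0432 + 0.5·0.9568) ≈ 0.0177
After 'steady': P(storm) = 0.2·0.0177 / (0.2·0.0177 + 0.5·0.9823) ≈ 0.0072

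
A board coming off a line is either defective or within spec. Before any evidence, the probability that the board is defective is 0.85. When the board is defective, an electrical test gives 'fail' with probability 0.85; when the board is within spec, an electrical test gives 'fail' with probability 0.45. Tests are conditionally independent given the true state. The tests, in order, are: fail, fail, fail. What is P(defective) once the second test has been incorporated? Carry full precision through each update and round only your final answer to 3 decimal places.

Each posterior becomes the prior for the next update.
After 'fail': P(defective) = 0.85·0.8500 / (0.85·0.8500 + 0.45·0.1500) ≈ 0.9146
After 'fail': P(defective) = 0.85·0.9146 / (0.85·0.9146 + 0.45·0.0854) ≈ 0.9529

0.953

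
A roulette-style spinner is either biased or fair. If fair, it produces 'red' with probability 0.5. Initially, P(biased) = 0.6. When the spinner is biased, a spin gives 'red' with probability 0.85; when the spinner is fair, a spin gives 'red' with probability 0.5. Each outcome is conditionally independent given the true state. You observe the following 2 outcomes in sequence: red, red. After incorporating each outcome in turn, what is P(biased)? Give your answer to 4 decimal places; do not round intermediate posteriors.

After 'red': P(biased) = 0.85·0.6000 / (0.85·0.6000 + 0.5·0.4000) ≈ 0.7183
After 'red': P(biased) = 0.85·0.7183 / (0.85·0.7183 + 0.5·0.2817) ≈ 0.8126

0.8126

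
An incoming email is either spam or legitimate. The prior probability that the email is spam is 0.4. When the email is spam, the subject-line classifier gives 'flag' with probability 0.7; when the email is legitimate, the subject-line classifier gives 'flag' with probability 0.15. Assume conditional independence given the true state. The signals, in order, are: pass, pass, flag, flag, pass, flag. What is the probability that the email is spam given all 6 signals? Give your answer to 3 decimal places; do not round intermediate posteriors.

After 'pass': P(spam) = 0.3·0.4000 / (0.3·0.4000 + 0.85·0.6000) ≈ 0.1905
After 'pass': P(spam) = 0.3·0.1905 / (0.3·0.1905 + 0.85·0.8095) ≈ 0.0767
After 'flag': P(spam) = 0.7·0.0767 / (0.7·0.0767 + 0.15·0.9233) ≈ 0.2793
After 'flag': P(spam) = 0.7·0.2793 / (0.7·0.2793 + 0.15·0.7207) ≈ 0.6439
After 'pass': P(spam) = 0.3·0.6439 / (0.3·0.6439 + 0.85·0.3561) ≈ 0.3896
After 'flag': P(spam) = 0.7·0.3896 / (0.7·0.3896 + 0.15·0.6104) ≈ 0.7487

0.749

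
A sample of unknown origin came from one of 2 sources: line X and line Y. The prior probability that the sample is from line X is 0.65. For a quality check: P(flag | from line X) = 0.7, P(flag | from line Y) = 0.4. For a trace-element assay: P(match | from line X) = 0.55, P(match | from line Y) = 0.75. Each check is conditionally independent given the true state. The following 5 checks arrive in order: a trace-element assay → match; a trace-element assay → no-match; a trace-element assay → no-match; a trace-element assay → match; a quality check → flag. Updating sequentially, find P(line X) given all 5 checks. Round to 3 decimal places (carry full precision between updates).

0.850

Each posterior becomes the prior for the next update.
After a trace-element assay='match': P(line X) = 0.55·0.6500 / (0.55·0.6500 + 0.75·0.3500) ≈ 0.5766
After a trace-element assay='no-match': P(line X) = 0.45·0.5766 / (0.45·0.5766 + 0.25·0.4234) ≈ 0.7103
After a trace-element assay='no-match': P(line X) = 0.45·0.7103 / (0.45·0.7103 + 0.25·0.2897) ≈ 0.8152
After a trace-element assay='match': P(line X) = 0.55·0.8152 / (0.55·0.8152 + 0.75·0.1848) ≈ 0.7639
After a quality check='flag': P(line X) = 0.7·0.7639 / (0.7·0.7639 + 0.4·0.2361) ≈ 0.8499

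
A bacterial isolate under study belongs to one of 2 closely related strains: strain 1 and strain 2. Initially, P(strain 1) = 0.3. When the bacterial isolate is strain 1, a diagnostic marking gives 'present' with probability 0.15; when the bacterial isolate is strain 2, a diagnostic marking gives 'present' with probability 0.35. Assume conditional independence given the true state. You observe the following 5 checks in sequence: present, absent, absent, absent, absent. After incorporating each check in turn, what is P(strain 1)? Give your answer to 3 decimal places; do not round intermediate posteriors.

0.349

Apply Bayes' rule sequentially, carrying P(strain 1) forward.
After 'present': P(strain 1) = 0.15·0.3000 / (0.15·0.3000 + 0.35·0.7000) ≈ 0.1552
After 'absent': P(strain 1) = 0.85·0.1552 / (0.85·0.1552 + 0.65·0.8448) ≈ 0.1937
After 'absent': P(strain 1) = 0.85·0.1937 / (0.85·0.1937 + 0.65·0.8063) ≈ 0.2390
After 'absent': P(strain 1) = 0.85·0.2390 / (0.85·0.2390 + 0.65·0.7610) ≈ 0.2912
After 'absent': P(strain 1) = 0.85·0.2912 / (0.85·0.2912 + 0.65·0.7088) ≈ 0.3494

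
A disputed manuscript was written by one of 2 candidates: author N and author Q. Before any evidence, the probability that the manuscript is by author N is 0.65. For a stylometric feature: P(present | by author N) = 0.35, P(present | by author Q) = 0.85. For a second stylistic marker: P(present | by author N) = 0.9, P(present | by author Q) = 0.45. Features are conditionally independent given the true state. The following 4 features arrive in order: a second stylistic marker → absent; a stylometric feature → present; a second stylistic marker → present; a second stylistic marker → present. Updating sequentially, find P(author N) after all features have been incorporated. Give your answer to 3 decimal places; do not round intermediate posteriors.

Each posterior becomes the prior for the next update.
After a second stylistic marker='absent': P(author N) = 0.1·0.6500 / (0.1·0.6500 + 0.55·0.3500) ≈ 0.2524
After a stylometric feature='present': P(author N) = 0.35·0.2524 / (0.35·0.2524 + 0.85·0.7476) ≈ 0.1221
After a second stylistic marker='present': P(author N) = 0.9·0.1221 / (0.9·0.1221 + 0.45·0.8779) ≈ 0.2176
After a second stylistic marker='present': P(author N) = 0.9·0.2176 / (0.9·0.2176 + 0.45·0.7824) ≈ 0.3574

0.357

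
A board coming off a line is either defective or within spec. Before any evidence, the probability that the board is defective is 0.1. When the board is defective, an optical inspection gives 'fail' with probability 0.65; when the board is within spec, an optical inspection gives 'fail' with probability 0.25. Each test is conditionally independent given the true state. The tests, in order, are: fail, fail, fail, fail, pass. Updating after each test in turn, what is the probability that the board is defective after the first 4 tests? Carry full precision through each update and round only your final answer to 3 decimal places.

Each posterior becomes the prior for the next update.
After 'fail': P(defective) = 0.65·0.1000 / (0.65·0.1000 + 0.25·0.9000) ≈ 0.2241
After 'fail': P(defective) = 0.65·0.2241 / (0.65·0.2241 + 0.25·0.7759) ≈ 0.4289
After 'fail': P(defective) = 0.65·0.4289 / (0.65·0.4289 + 0.25·0.5711) ≈ 0.6613
After 'fail': P(defective) = 0.65·0.6613 / (0.65·0.6613 + 0.25·0.3387) ≈ 0.8355

0.835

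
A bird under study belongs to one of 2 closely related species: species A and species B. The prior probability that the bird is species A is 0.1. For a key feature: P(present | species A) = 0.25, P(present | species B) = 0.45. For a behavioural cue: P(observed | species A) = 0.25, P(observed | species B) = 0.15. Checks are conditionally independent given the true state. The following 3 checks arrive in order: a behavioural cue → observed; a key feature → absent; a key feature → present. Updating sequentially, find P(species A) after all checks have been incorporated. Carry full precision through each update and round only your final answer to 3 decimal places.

Each posterior becomes the prior for the next update.
After a behavioural cue='observed': P(species A) = 0.25·0.1000 / (0.25·0.1000 + 0.15·0.9000) ≈ 0.1562
After a key feature='absent': P(species A) = 0.75·0.1562 / (0.75·0.1562 + 0.55·0.8438) ≈ 0.2016
After a key feature='present': P(species A) = 0.25·0.2016 / (0.25·0.2016 + 0.45·0.7984) ≈ 0.1230

0.123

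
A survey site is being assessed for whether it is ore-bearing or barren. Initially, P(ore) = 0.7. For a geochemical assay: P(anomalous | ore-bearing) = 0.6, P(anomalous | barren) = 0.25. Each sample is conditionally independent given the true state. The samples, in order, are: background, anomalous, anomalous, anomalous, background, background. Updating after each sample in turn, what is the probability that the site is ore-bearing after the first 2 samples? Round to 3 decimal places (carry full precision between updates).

0.749

After 'background': P(ore) = 0.4·0.7000 / (0.4·0.7000 + 0.75·0.3000) ≈ 0.5545
After 'anomalous': P(ore) = 0.6·0.5545 / (0.6·0.5545 + 0.25·0.4455) ≈ 0.7492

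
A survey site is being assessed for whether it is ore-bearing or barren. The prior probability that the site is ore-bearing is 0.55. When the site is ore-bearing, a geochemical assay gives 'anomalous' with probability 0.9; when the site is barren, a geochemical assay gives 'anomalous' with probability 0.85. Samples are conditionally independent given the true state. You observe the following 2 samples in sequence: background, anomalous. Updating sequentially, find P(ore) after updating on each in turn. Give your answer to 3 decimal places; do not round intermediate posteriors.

Apply Bayes' rule sequentially, carrying P(ore) forward.
After 'background': P(ore) = 0.1·0.5500 / (0.1·0.5500 + 0.15·0.4500) ≈ 0.4490
After 'anomalous': P(ore) = 0.9·0.4490 / (0.9·0.4490 + 0.85·0.5510) ≈ 0.4632

0.463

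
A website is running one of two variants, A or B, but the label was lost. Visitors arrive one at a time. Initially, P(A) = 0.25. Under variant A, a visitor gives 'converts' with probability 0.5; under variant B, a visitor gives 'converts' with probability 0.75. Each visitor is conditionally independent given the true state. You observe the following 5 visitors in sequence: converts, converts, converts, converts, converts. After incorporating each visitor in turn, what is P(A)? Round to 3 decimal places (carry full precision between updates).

After 'converts': P(A) = 0.5·0.2500 / (0.5·0.2500 + 0.75·0.7500) ≈ 0.1818
After 'converts': P(A) = 0.5·0.1818 / (0.5·0.1818 + 0.75·0.8182) ≈ 0.1290
After 'converts': P(A) = 0.5·0.1290 / (0.5·0.1290 + 0.75·0.8710) ≈ 0.0899
After 'converts': P(A) = 0.5·0.0899 / (0.5·0.0899 + 0.75·0.9101) ≈ 0.0618
After 'converts': P(A) = 0.5·0.0618 / (0.5·0.0618 + 0.75·0.9382) ≈ 0.0420

0.042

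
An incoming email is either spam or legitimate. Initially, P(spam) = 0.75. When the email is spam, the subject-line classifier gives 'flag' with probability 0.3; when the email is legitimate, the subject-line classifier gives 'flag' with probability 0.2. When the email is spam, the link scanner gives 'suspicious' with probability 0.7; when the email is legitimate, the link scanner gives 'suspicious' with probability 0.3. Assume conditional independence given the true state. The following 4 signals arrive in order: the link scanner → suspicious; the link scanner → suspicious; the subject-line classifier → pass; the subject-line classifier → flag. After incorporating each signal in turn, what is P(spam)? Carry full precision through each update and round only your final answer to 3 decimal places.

After the link scanner='suspicious': P(spam) = 0.7·0.7500 / (0.7·0.7500 + 0.3·0.2500) ≈ 0.8750
After the link scanner='suspicious': P(spam) = 0.7·0.8750 / (0.7·0.8750 + 0.3·0.1250) ≈ 0.9423
After the subject-line classifier='pass': P(spam) = 0.7·0.9423 / (0.7·0.9423 + 0.8·0.0577) ≈ 0.9346
After the subject-line classifier='flag': P(spam) = 0.3·0.9346 / (0.3·0.9346 + 0.2·0.0654) ≈ 0.9554

0.955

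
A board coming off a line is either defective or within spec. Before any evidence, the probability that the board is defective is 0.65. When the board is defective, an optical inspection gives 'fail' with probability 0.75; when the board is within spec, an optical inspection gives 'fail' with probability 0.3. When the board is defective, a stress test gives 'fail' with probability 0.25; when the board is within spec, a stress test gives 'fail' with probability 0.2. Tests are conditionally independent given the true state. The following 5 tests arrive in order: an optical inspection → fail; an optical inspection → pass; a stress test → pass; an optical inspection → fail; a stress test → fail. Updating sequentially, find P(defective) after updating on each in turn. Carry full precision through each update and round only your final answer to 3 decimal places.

0.829

After an optical inspection='fail': P(defective) = 0.75·0.6500 / (0.75·0.6500 + 0.3·0.3500) ≈ 0.8228
After an optical inspection='pass': P(defective) = 0.25·0.8228 / (0.25·0.8228 + 0.7·0.1772) ≈ 0.6238
After a stress test='pass': P(defective) = 0.75·0.6238 / (0.75·0.6238 + 0.8·0.3762) ≈ 0.6085
After an optical inspection='fail': P(defective) = 0.75·0.6085 / (0.75·0.6085 + 0.3·0.3915) ≈ 0.7953
After a stress test='fail': P(defective) = 0.25·0.7953 / (0.25·0.7953 + 0.2·0.2047) ≈ 0.8293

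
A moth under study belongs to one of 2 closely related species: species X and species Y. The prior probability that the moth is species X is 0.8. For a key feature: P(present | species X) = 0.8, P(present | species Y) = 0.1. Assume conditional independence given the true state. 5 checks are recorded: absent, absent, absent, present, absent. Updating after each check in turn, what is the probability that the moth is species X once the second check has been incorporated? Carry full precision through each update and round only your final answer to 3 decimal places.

After 'absent': P(species X) = 0.2·0.8000 / (0.2·0.8000 + 0.9·0.2000) ≈ 0.4706
After 'absent': P(species X) = 0.2·0.4706 / (0.2·0.4706 + 0.9·0.5294) ≈ 0.1649

0.165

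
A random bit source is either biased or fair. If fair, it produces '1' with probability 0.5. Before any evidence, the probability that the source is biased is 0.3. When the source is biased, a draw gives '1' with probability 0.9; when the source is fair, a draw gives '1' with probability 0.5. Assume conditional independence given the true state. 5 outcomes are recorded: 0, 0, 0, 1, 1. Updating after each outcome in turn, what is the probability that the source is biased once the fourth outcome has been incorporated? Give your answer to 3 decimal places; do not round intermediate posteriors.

Apply Bayes' rule sequentially, carrying P(biased) forward.
After '0': P(biased) = 0.1·0.3000 / (0.1·0.3000 + 0.5·0.7000) ≈ 0.0789
After '0': P(biased) = 0.1·0.0789 / (0.1·0.0789 + 0.5·0.9211) ≈ 0.0169
After '0': P(biased) = 0.1·0.0169 / (0.1·0.0169 + 0.5·0.9831) ≈ 0.0034
After '1': P(biased) = 0.9·0.0034 / (0.9·0.0034 + 0.5·0.9966) ≈ 0.0061

0.006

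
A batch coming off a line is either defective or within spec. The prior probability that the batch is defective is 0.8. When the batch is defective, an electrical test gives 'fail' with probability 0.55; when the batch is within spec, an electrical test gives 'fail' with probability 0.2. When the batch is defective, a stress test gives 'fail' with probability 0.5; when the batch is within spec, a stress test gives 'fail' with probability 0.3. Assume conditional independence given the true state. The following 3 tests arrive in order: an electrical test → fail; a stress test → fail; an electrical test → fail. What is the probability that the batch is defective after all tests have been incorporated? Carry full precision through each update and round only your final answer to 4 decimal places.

0.9806

After an electrical test='fail': P(defective) = 0.55·0.8000 / (0.55·0.8000 + 0.2·0.2000) ≈ 0.9167
After a stress test='fail': P(defective) = 0.5·0.9167 / (0.5·0.9167 + 0.3·0.0833) ≈ 0.9483
After an electrical test='fail': P(defective) = 0.55·0.9483 / (0.55·0.9483 + 0.2·0.0517) ≈ 0.9806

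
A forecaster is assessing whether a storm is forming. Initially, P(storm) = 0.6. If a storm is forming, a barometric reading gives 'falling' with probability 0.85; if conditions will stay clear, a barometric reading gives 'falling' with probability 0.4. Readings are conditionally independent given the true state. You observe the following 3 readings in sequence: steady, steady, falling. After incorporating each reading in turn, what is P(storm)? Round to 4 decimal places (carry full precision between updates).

Each posterior becomes the prior for the next update.
After 'steady': P(storm) = 0.15·0.6000 / (0.15·0.6000 + 0.6·0.4000) ≈ 0.2727
After 'steady': P(storm) = 0.15·0.2727 / (0.15·0.2727 + 0.6·0.7273) ≈ 0.0857
After 'falling': P(storm) = 0.85·0.0857 / (0.85·0.0857 + 0.4·0.9143) ≈ 0.1661

0.1661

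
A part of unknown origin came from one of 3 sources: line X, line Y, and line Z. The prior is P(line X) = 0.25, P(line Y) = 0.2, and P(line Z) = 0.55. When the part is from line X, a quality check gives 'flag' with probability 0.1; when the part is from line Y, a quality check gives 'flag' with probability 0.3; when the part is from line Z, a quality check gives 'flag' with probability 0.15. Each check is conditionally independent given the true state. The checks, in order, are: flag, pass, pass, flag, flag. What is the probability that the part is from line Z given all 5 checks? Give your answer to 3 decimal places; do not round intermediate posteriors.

Each posterior becomes the prior for the next update.
After 'flag': normaliser = 0.1·0.2500 + 0.3·0.2000 + 0.15·0.5500; P(line X) ≈ 0.1493, P(line Y) ≈ 0.3582, P(line Z) ≈ 0.4925
After 'pass': normaliser = 0.9·0.1493 + 0.7·0.3582 + 0.85·0.4925; P(line X) ≈ 0.1671, P(line Y) ≈ 0.3120, P(line Z) ≈ 0.5209
After 'pass': normaliser = 0.9·0.1671 + 0.7·0.3120 + 0.85·0.5209; P(line X) ≈ 0.1853, P(line Y) ≈ 0.2691, P(line Z) ≈ 0.5456
After 'flag': normaliser = 0.1·0.1853 + 0.3·0.2691 + 0.15·0.5456; P(line X) ≈ 0.1023, P(line Y) ≈ 0.4458, P(line Z) ≈ 0.4519
After 'flag': normaliser = 0.1·0.1023 + 0.3·0.4458 + 0.15·0.4519; P(line X) ≈ 0.0483, P(line Y) ≈ 0.6316, P(line Z) ≈ 0.3201

0.320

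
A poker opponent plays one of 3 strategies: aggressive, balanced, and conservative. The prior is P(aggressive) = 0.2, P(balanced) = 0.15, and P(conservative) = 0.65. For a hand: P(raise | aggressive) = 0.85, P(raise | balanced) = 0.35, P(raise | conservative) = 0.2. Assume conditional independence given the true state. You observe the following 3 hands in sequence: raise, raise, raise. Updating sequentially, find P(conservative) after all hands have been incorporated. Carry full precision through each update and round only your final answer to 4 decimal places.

After 'raise': normaliser = 0.85·0.2000 + 0.35·0.1500 + 0.2·0.6500; P(aggressive) ≈ 0.4823, P(balanced) ≈ 0.1489, P(conservative) ≈ 0.3688
After 'raise': normaliser = 0.85·0.4823 + 0.35·0.1489 + 0.2·0.3688; P(aggressive) ≈ 0.7651, P(balanced) ≈ 0.0973, P(conservative) ≈ 0.1377
After 'raise': normaliser = 0.85·0.7651 + 0.35·0.0973 + 0.2·0.1377; P(aggressive) ≈ 0.9135, P(balanced) ≈ 0.0478, P(conservative) ≈ 0.0387

0.0387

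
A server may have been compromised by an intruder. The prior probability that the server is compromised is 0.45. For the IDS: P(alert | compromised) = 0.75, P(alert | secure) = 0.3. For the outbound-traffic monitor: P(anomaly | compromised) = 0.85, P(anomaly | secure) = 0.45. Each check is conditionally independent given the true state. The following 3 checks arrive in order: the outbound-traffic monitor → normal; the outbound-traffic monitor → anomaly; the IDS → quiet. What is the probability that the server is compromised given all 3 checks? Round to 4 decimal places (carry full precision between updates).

0.1308

Each posterior becomes the prior for the next update.
After the outbound-traffic monitor='normal': P(compromised) = 0.15·0.4500 / (0.15·0.4500 + 0.55·0.5500) ≈ 0.1824
After the outbound-traffic monitor='anomaly': P(compromised) = 0.85·0.1824 / (0.85·0.1824 + 0.45·0.8176) ≈ 0.2965
After the IDS='quiet': P(compromised) = 0.25·0.2965 / (0.25·0.2965 + 0.7·0.7035) ≈ 0.1308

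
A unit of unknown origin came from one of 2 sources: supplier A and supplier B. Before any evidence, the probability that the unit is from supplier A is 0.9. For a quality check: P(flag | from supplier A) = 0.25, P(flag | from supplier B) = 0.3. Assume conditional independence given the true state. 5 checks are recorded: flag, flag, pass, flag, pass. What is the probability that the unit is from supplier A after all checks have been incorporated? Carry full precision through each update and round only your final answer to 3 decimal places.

After 'flag': P(supplier A) = 0.25·0.9000 / (0.25·0.9000 + 0.3·0.1000) ≈ 0.8824
After 'flag': P(supplier A) = 0.25·0.8824 / (0.25·0.8824 + 0.3·0.1176) ≈ 0.8621
After 'pass': P(supplier A) = 0.75·0.8621 / (0.75·0.8621 + 0.7·0.1379) ≈ 0.8701
After 'flag': P(supplier A) = 0.25·0.8701 / (0.25·0.8701 + 0.3·0.1299) ≈ 0.8480
After 'pass': P(supplier A) = 0.75·0.8480 / (0.75·0.8480 + 0.7·0.1520) ≈ 0.8567

0.857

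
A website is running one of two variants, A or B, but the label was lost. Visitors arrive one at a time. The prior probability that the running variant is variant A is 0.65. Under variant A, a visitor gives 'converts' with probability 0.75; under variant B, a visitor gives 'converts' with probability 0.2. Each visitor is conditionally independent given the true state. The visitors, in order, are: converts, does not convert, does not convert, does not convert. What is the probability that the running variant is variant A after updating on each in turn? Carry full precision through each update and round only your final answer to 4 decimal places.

0.1753

After 'converts': P(A) = 0.75·0.6500 / (0.75·0.6500 + 0.2·0.3500) ≈ 0.8744
After 'does not convert': P(A) = 0.25·0.8744 / (0.25·0.8744 + 0.8·0.1256) ≈ 0.6852
After 'does not convert': P(A) = 0.25·0.6852 / (0.25·0.6852 + 0.8·0.3148) ≈ 0.4048
After 'does not convert': P(A) = 0.25·0.4048 / (0.25·0.4048 + 0.8·0.5952) ≈ 0.1753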